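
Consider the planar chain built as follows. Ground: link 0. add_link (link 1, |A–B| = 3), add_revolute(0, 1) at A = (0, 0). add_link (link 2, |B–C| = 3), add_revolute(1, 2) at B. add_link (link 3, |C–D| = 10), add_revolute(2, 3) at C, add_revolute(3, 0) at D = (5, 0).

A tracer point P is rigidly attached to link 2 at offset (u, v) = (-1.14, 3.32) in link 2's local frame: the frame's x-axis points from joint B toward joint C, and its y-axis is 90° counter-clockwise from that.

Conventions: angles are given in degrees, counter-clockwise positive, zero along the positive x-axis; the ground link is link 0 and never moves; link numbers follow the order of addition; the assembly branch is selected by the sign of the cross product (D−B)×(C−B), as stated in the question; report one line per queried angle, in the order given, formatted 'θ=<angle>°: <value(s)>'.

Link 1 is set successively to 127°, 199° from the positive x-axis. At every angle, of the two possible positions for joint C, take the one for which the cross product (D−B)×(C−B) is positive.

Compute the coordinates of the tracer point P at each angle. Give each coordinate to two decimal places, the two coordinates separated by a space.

A=(0,0), D=(5.00,0)
θ=127°: B = A + 3.00·(cos127°, sin127°) = (-1.8054, 2.3959)
θ=127°: |BD| = 7.2149
θ=127°: circle(B,3.00) ∩ circle(D,10.00): a=-2.6990, h=1.3098
θ=127°:   candidates: C₊=(-3.9163,4.5276) cross=9.450; C₋=(-4.7862,2.0567) cross=-9.450
θ=127°:   branch + wants cross > 0 → take C=(-3.9163,4.5276) (cross=9.450)
θ=127°: ex = (C−B)/|BC| = (-0.7036,0.7106); ey = (-0.7106,-0.7036)
θ=127°: P = B + -1.14·ex + 3.32·ey = (-3.3624,-0.7502)
θ=199°: B = A + 3.00·(cos199°, sin199°) = (-2.8366, -0.9767)
θ=199°: |BD| = 7.8972
θ=199°: circle(B,3.00) ∩ circle(D,10.00): a=-1.8130, h=2.3902
θ=199°:   candidates: C₊=(-4.9312,1.1710) cross=18.876; C₋=(-4.3400,-3.5728) cross=-18.876
θ=199°:   branch + wants cross > 0 → take C=(-4.9312,1.1710) (cross=18.876)
θ=199°: ex = (C−B)/|BC| = (-0.6982,0.7159); ey = (-0.7159,-0.6982)
θ=199°: P = B + -1.14·ex + 3.32·ey = (-4.4173,-4.1109)

θ=127°: -3.36 -0.75
θ=199°: -4.42 -4.11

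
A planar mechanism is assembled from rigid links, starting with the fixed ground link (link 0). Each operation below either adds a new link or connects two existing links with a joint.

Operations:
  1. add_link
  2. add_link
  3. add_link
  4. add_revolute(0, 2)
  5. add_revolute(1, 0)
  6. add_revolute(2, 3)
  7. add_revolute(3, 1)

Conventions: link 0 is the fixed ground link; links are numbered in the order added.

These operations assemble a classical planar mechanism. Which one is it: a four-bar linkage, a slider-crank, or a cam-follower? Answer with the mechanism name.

links: 4 (incl. ground); joints: 4 revolute, 0 prismatic, 0 higher (cam) pair, forming one closed loop
4 links in a single 4R loop → four-bar linkage

four-bar linkage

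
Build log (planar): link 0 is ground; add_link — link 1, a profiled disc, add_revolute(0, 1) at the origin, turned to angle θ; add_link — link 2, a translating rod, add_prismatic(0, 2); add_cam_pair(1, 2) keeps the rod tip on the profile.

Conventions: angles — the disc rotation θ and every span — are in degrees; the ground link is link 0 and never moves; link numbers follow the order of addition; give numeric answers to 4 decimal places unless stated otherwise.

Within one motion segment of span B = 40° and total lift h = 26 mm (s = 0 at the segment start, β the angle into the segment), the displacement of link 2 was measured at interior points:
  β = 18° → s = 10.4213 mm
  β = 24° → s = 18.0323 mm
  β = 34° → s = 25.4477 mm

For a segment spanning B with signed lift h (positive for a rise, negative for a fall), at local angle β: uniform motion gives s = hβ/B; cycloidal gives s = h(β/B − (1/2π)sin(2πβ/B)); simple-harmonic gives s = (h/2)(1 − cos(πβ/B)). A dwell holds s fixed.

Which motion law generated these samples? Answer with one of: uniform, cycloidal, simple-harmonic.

candidates at β/B = r: uniform s = h·r (linear in β); cycloidal s = h·(r − sin(2πr)/(2π)); simple-harmonic s = (h/2)(1 − cos(πr))
β=18°: printed 10.4213 | uniform 11.7000, cycloidal 10.4213, simple-harmonic 10.9664
β=24°: printed 18.0323 | uniform 15.6000, cycloidal 18.0323, simple-harmonic 17.0172
β=34°: printed 25.4477 | uniform 22.1000, cycloidal 25.4477, simple-harmonic 24.5831
only one law matches every sample → cycloidal

cycloidal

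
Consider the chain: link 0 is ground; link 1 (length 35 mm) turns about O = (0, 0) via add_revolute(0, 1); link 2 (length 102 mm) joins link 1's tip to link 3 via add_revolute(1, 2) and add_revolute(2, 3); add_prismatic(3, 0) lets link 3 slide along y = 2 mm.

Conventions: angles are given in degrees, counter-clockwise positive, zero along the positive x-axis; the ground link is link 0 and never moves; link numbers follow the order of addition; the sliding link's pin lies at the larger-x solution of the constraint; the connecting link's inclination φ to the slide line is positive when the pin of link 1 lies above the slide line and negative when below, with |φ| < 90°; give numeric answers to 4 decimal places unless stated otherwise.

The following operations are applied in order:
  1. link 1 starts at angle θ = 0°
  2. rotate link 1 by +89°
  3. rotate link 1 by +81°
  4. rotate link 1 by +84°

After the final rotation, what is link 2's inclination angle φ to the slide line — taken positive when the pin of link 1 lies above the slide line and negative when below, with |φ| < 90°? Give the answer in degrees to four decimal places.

geometry: r = 35 mm, L = 102 mm, e = 2 mm; θ starts at 0°
rotate link 1 by +89°: θ ← 0° +89° = 89°
rotate link 1 by +81°: θ ← 89° +81° = 170°
rotate link 1 by +84°: θ ← 170° +84° = 254°
h = r sin θ − e = -33.644159 − 2 = -35.644159
sin φ = h / L = -35.644159 / 102 = -0.34945254
φ = arcsin(-0.34945254) = -20.453834°

-20.4538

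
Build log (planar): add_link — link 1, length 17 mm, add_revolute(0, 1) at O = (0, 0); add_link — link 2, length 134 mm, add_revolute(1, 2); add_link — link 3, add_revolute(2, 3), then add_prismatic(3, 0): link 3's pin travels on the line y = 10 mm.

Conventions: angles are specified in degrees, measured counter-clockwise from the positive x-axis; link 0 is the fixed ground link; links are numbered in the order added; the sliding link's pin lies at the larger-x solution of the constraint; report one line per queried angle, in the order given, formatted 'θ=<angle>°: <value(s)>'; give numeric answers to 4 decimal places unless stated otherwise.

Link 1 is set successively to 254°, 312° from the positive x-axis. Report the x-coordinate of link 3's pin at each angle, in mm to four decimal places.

geometry: r = 17 mm, L = 134 mm, e = 10 mm
θ=254°: crank pin P = (r cos θ, r sin θ) = (-4.685835, -16.341449)
θ=254°: h = r sin θ − e = -16.341449 − 10 = -26.341449
θ=254°: x = r cos θ + √(L² − h²) = -4.685835 + 131.385418 = 126.699583
θ=312°: crank pin P = (r cos θ, r sin θ) = (11.375220, -12.633462)
θ=312°: h = r sin θ − e = -12.633462 − 10 = -22.633462
θ=312°: x = r cos θ + √(L² − h²) = 11.375220 + 132.074700 = 143.449920

θ=254°: 126.6996
θ=312°: 143.4499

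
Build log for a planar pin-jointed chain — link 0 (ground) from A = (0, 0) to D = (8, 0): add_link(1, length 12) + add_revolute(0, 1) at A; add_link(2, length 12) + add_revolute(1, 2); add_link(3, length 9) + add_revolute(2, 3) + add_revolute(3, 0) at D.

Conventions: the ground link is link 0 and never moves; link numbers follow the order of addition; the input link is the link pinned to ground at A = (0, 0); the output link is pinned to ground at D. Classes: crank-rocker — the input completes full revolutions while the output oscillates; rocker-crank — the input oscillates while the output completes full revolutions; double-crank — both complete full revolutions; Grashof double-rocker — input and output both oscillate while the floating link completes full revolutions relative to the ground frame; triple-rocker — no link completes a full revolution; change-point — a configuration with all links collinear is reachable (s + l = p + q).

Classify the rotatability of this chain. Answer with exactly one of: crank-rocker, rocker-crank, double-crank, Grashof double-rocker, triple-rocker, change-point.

lengths: ground=8, input=12, coupler=12, output=9
sorted: s=8 (shortest), l=12 (longest), p+q=21
s + l = 20 vs p + q = 21
s + l < p + q (Grashof) with shortest = ground link → double-crank

double-crank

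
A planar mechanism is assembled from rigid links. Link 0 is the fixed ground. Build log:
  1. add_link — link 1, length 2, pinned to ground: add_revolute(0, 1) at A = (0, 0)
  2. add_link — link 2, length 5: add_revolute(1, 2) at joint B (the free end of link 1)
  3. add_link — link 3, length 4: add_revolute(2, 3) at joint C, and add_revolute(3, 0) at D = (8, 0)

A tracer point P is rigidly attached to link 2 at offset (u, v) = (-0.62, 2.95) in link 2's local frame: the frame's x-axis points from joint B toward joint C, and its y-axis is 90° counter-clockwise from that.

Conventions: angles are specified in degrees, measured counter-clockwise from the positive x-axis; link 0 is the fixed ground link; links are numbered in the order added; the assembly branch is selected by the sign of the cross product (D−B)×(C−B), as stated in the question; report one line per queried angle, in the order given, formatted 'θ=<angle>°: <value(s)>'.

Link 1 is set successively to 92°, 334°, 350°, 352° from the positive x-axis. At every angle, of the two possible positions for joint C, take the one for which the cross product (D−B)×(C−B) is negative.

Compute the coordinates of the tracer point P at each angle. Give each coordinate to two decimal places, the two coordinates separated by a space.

A=(0,0), D=(8.00,0)
θ=92°: B = A + 2.00·(cos92°, sin92°) = (-0.0698, 1.9988)
θ=92°: |BD| = 8.3137
θ=92°: circle(B,5.00) ∩ circle(D,4.00): a=4.6981, h=1.7111
θ=92°:   candidates: C₊=(4.9019,2.5302) cross=14.225; C₋=(4.0791,-0.7916) cross=-14.225
θ=92°:   branch - wants cross < 0 → take C=(4.0791,-0.7916) (cross=-14.225)
θ=92°: ex = (C−B)/|BC| = (0.8298,-0.5581); ey = (0.5581,0.8298)
θ=92°: P = B + -0.62·ex + 2.95·ey = (1.0621,4.7927)
θ=334°: B = A + 2.00·(cos334°, sin334°) = (1.7976, -0.8767)
θ=334°: |BD| = 6.2641
θ=334°: circle(B,5.00) ∩ circle(D,4.00): a=3.8504, h=3.1897
θ=334°:   candidates: C₊=(5.1637,2.8205) cross=19.981; C₋=(6.0565,-3.4961) cross=-19.981
θ=334°:   branch - wants cross < 0 → take C=(6.0565,-3.4961) (cross=-19.981)
θ=334°: ex = (C−B)/|BC| = (0.8518,-0.5239); ey = (0.5239,0.8518)
θ=334°: P = B + -0.62·ex + 2.95·ey = (2.8149,1.9609)
θ=350°: B = A + 2.00·(cos350°, sin350°) = (1.9696, -0.3473)
θ=350°: |BD| = 6.0404
θ=350°: circle(B,5.00) ∩ circle(D,4.00): a=3.7652, h=3.2899
θ=350°:   candidates: C₊=(5.5394,3.1536) cross=19.872; C₋=(5.9177,-3.4153) cross=-19.872
θ=350°:   branch - wants cross < 0 → take C=(5.9177,-3.4153) (cross=-19.872)
θ=350°: ex = (C−B)/|BC| = (0.7896,-0.6136); ey = (0.6136,0.7896)
θ=350°: P = B + -0.62·ex + 2.95·ey = (3.2902,2.3625)
θ=352°: B = A + 2.00·(cos352°, sin352°) = (1.9805, -0.2783)
θ=352°: |BD| = 6.0259
θ=352°: circle(B,5.00) ∩ circle(D,4.00): a=3.7597, h=3.2961
θ=352°:   candidates: C₊=(5.5840,3.1879) cross=19.862; C₋=(5.8885,-3.3973) cross=-19.862
θ=352°:   branch - wants cross < 0 → take C=(5.8885,-3.3973) (cross=-19.862)
θ=352°: ex = (C−B)/|BC| = (0.7816,-0.6238); ey = (0.6238,0.7816)
θ=352°: P = B + -0.62·ex + 2.95·ey = (3.3361,2.4141)

θ=92°: 1.06 4.79
θ=334°: 2.81 1.96
θ=350°: 3.29 2.36
θ=352°: 3.34 2.41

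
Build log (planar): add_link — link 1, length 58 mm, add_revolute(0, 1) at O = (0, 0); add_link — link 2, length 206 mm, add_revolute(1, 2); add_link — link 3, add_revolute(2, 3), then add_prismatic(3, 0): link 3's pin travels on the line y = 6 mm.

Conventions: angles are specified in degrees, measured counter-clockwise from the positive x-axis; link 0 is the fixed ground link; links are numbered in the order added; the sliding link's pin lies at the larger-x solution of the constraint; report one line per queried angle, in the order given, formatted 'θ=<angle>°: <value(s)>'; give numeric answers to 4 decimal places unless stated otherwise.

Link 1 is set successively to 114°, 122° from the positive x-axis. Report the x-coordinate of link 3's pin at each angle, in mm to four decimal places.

geometry: r = 58 mm, L = 206 mm, e = 6 mm
θ=114°: crank pin P = (r cos θ, r sin θ) = (-23.590725, 52.985637)
θ=114°: h = r sin θ − e = 52.985637 − 6 = 46.985637
θ=114°: x = r cos θ + √(L² − h²) = -23.590725 + 200.570062 = 176.979337
θ=122°: crank pin P = (r cos θ, r sin θ) = (-30.735317, 49.186790)
θ=122°: h = r sin θ − e = 49.186790 − 6 = 43.186790
θ=122°: x = r cos θ + √(L² − h²) = -30.735317 + 201.422196 = 170.686879

θ=114°: 176.9793
θ=122°: 170.6869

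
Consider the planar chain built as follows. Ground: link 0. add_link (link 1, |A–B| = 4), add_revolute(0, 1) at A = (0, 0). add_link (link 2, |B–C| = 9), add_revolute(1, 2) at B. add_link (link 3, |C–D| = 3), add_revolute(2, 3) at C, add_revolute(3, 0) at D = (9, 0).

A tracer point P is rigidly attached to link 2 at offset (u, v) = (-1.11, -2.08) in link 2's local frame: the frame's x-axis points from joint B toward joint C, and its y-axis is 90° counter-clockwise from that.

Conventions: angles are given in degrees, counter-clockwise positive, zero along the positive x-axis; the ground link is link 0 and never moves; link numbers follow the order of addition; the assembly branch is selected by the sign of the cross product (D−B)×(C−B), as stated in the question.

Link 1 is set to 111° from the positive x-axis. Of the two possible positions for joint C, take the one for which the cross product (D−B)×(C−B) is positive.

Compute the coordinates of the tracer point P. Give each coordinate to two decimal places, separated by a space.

A=(0,0), D=(9.00,0)
B = A + 4.00·(cos111°, sin111°) = (-1.4335, 3.7343)
|BD| = 11.0816
circle(B,9.00) ∩ circle(D,3.00): a=8.7894, h=1.9354
  candidates: C₊=(7.4941,2.5946) cross=21.448; C₋=(6.1897,-1.0498) cross=-21.448
  branch + wants cross > 0 → take C=(7.4941,2.5946) (cross=21.448)
ex = (C−B)/|BC| = (0.9919,-0.1266); ey = (0.1266,0.9919)
P = B + -1.11·ex + -2.08·ey = (-2.7979,1.8116)

-2.80 1.81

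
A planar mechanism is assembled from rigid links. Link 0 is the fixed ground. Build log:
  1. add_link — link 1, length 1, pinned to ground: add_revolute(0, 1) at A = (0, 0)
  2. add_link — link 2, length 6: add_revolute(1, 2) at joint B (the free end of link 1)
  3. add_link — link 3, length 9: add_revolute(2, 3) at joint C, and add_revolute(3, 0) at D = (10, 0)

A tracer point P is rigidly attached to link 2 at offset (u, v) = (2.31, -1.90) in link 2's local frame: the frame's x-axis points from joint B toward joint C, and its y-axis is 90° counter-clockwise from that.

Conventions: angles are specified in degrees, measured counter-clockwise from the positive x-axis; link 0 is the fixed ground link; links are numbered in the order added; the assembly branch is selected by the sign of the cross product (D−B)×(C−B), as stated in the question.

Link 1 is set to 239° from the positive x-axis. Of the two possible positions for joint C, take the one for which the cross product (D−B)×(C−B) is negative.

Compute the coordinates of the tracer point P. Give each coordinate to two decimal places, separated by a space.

A=(0,0), D=(10.00,0)
B = A + 1.00·(cos239°, sin239°) = (-0.5150, -0.8572)
|BD| = 10.5499
circle(B,6.00) ∩ circle(D,9.00): a=3.1422, h=5.1114
  candidates: C₊=(2.2015,4.4926) cross=53.925; C₋=(3.0321,-5.6964) cross=-53.925
  branch - wants cross < 0 → take C=(3.0321,-5.6964) (cross=-53.925)
ex = (C−B)/|BC| = (0.5912,-0.8065); ey = (0.8065,0.5912)
P = B + 2.31·ex + -1.90·ey = (-0.6818,-3.8435)

-0.68 -3.84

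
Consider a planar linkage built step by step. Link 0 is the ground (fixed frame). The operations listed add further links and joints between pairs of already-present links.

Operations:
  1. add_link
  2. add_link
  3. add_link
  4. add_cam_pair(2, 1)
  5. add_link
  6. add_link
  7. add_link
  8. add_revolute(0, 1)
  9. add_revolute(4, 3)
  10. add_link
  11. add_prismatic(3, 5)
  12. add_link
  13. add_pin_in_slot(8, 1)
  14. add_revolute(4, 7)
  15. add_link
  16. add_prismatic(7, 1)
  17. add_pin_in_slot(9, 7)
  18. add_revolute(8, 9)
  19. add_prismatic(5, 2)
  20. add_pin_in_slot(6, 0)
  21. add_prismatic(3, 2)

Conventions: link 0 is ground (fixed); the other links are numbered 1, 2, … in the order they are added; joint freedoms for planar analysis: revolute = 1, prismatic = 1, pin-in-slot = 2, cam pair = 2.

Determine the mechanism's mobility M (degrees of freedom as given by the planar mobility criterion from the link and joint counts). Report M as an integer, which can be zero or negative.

link 0 = ground. State L|J1|J2 = 1|0|0
+link1  2|0|0
+link2  3|0|0
+link3  4|0|0
C(2,1) f=2→J2  4|0|1
+link4  5|0|1
+link5  6|0|1
+link6  7|0|1
R(0,1) f=1→J1  7|1|1
R(4,3) f=1→J1  7|2|1
+link7  8|2|1
P(3,5) f=1→J1  8|3|1
+link8  9|3|1
PS(8,1) f=2→J2  9|3|2
R(4,7) f=1→J1  9|4|2
+link9  10|4|2
P(7,1) f=1→J1  10|5|2
PS(9,7) f=2→J2  10|5|3
R(8,9) f=1→J1  10|6|3
P(5,2) f=1→J1  10|7|3
PS(6,0) f=2→J2  10|7|4
P(3,2) f=1→J1  10|8|4
M = 3(10−1)−2·8−4 = 27−16−4 = 7

M = 7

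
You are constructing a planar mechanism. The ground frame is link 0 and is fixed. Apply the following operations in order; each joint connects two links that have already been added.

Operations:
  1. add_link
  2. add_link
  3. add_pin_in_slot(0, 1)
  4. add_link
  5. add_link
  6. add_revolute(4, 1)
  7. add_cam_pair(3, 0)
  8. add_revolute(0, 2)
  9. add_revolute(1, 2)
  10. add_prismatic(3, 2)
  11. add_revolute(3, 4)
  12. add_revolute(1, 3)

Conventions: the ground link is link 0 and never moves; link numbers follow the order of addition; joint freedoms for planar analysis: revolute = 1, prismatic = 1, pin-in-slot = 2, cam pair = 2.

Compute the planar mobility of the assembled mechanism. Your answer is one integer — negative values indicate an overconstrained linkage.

ground; <1,0,0>
#1 <2,0,0>
#2 <3,0,0>
PS:0↔1 J2 <3,0,1>
#3 <4,0,1>
#4 <5,0,1>
R:4↔1 J1 <5,1,1>
C:3↔0 J2 <5,1,2>
R:0↔2 J1 <5,2,2>
R:1↔2 J1 <5,3,2>
P:3↔2 J1 <5,4,2>
R:3↔4 J1 <5,5,2>
R:1↔3 J1 <5,6,2>
3×4 − 2×6 − 1×2 = -2

M = -2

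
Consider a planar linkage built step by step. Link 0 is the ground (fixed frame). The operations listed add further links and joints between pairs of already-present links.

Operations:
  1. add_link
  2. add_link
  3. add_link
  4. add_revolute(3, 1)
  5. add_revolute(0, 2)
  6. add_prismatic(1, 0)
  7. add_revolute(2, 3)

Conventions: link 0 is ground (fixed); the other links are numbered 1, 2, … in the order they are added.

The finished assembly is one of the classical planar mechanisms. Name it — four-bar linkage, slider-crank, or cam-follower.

links: 4 (incl. ground); joints: 3 revolute, 1 prismatic, 0 higher (cam) pair, forming one closed loop
4 links, 3 revolutes + 1 prismatic in one loop → slider-crank

slider-crank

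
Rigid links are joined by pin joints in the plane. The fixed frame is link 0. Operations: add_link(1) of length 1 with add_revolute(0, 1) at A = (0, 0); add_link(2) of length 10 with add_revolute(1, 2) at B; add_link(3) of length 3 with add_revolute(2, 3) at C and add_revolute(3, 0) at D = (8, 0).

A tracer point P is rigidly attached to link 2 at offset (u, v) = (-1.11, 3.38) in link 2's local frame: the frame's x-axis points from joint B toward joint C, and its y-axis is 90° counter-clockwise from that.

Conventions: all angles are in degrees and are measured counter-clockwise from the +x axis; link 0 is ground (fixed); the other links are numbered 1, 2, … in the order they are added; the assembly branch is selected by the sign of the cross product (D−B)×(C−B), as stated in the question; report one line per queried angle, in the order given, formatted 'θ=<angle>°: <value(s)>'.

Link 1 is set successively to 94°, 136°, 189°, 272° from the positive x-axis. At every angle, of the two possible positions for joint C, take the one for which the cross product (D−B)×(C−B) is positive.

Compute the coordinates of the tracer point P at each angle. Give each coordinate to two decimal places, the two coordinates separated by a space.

A=(0,0), D=(8.00,0)
θ=94°: B = A + 1.00·(cos94°, sin94°) = (-0.0698, 0.9976)
θ=94°: |BD| = 8.1312
θ=94°: circle(B,10.00) ∩ circle(D,3.00): a=9.6613, h=2.5804
θ=94°:   candidates: C₊=(9.8352,2.3732) cross=20.982; C₋=(9.2020,-2.7487) cross=-20.982
θ=94°:   branch + wants cross > 0 → take C=(9.8352,2.3732) (cross=20.982)
θ=94°: ex = (C−B)/|BC| = (0.9905,0.1376); ey = (-0.1376,0.9905)
θ=94°: P = B + -1.11·ex + 3.38·ey = (-1.6342,4.1927)
θ=136°: B = A + 1.00·(cos136°, sin136°) = (-0.7193, 0.6947)
θ=136°: |BD| = 8.7470
θ=136°: circle(B,10.00) ∩ circle(D,3.00): a=9.5753, h=2.8834
θ=136°:   candidates: C₊=(9.0547,2.8085) cross=25.221; C₋=(8.5967,-2.9401) cross=-25.221
θ=136°:   branch + wants cross > 0 → take C=(9.0547,2.8085) (cross=25.221)
θ=136°: ex = (C−B)/|BC| = (0.9774,0.2114); ey = (-0.2114,0.9774)
θ=136°: P = B + -1.11·ex + 3.38·ey = (-2.5187,3.7636)
θ=189°: B = A + 1.00·(cos189°, sin189°) = (-0.9877, -0.1564)
θ=189°: |BD| = 8.9890
θ=189°: circle(B,10.00) ∩ circle(D,3.00): a=9.5562, h=2.9459
θ=189°:   candidates: C₊=(8.5158,2.9553) cross=26.481; C₋=(8.6184,-2.9356) cross=-26.481
θ=189°:   branch + wants cross > 0 → take C=(8.5158,2.9553) (cross=26.481)
θ=189°: ex = (C−B)/|BC| = (0.9504,0.3112); ey = (-0.3112,0.9504)
θ=189°: P = B + -1.11·ex + 3.38·ey = (-3.0944,2.7104)
θ=272°: B = A + 1.00·(cos272°, sin272°) = (0.0349, -0.9994)
θ=272°: |BD| = 8.0276
θ=272°: circle(B,10.00) ∩ circle(D,3.00): a=9.6818, h=2.5027
θ=272°:   candidates: C₊=(9.3298,2.6892) cross=20.091; C₋=(9.9529,-2.2773) cross=-20.091
θ=272°:   branch + wants cross > 0 → take C=(9.3298,2.6892) (cross=20.091)
θ=272°: ex = (C−B)/|BC| = (0.9295,0.3689); ey = (-0.3689,0.9295)
θ=272°: P = B + -1.11·ex + 3.38·ey = (-2.2436,1.7328)

θ=94°: -1.63 4.19
θ=136°: -2.52 3.76
θ=189°: -3.09 2.71
θ=272°: -2.24 1.73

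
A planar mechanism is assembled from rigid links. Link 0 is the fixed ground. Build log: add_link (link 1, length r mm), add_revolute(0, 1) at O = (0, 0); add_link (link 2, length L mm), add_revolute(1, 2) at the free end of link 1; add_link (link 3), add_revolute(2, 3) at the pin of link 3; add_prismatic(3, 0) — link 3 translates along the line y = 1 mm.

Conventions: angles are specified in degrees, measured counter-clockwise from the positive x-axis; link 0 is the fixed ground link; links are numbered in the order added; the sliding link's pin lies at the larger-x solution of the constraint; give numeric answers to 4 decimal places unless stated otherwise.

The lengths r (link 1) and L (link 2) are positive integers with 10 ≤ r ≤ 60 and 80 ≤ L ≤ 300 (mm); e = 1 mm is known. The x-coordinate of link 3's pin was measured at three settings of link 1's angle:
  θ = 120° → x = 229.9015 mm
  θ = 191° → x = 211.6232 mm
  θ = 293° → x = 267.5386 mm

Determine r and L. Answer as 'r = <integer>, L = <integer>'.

constraint per measurement: (x − r cos θ)² + (r sin θ − e)² = L²
subtracting the θ₁ and θ₂ equations cancels the r² and L² terms:
r = (x₁² − x₂²) / (2[(x₁cos θ₁ + e sin θ₁) − (x₂cos θ₂ + e sin θ₂)]) = 42.9999 → r = 43
L² = (x₁ − r cos θ₁)² + (r sin θ₁ − e)² = 64515.9860 → L = 254.0000 → L = 254
check at θ₃=293°: x = 267.5386 (printed 267.5386) ✓

r = 43, L = 254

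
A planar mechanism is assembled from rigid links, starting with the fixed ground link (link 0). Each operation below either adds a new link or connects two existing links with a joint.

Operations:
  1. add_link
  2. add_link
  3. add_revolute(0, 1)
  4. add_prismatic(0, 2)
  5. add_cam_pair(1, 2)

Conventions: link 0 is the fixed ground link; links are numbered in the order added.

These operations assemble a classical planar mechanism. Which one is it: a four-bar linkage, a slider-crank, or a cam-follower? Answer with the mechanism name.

links: 3 (incl. ground); joints: 1 revolute, 1 prismatic, 1 higher (cam) pair, forming one closed loop
3 links, revolute + prismatic + higher pair in one loop → cam-follower

cam-follower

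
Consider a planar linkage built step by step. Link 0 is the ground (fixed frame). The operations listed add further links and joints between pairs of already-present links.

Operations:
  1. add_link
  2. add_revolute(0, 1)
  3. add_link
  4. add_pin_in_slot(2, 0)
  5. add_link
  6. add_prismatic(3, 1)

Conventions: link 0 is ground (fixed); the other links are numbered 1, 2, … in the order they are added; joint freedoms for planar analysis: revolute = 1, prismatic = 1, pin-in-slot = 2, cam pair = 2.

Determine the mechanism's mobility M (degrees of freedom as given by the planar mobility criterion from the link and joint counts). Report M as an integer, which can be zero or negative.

(L,J1,J2)=(1,0,0); link0 fixed
link1: (2,0,0)
R 0-1 [J1]: (2,1,0)
link2: (3,1,0)
PS 2-0 [J2]: (3,1,1)
link3: (4,1,1)
P 3-1 [J1]: (4,2,1)
Grübler: 3·3 − 2·2 − 1 = 4

M = 4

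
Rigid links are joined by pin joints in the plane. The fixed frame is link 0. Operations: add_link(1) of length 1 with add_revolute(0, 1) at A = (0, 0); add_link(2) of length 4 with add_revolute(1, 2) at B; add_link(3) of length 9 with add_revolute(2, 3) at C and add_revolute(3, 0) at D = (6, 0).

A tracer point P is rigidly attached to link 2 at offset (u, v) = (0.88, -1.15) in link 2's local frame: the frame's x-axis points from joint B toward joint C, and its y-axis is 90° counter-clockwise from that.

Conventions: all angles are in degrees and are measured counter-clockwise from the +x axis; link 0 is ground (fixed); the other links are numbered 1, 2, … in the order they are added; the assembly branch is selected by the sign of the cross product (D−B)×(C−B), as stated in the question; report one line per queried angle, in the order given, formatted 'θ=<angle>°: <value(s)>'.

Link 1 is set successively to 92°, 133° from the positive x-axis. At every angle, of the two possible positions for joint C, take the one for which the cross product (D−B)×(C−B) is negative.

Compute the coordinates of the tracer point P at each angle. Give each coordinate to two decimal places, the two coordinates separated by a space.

A=(0,0), D=(6.00,0)
θ=92°: B = A + 1.00·(cos92°, sin92°) = (-0.0349, 0.9994)
θ=92°: |BD| = 6.1171
θ=92°: circle(B,4.00) ∩ circle(D,9.00): a=-2.2544, h=3.3042
θ=92°:   candidates: C₊=(-1.7192,4.6275) cross=20.212; C₋=(-2.7989,-1.8921) cross=-20.212
θ=92°:   branch - wants cross < 0 → take C=(-2.7989,-1.8921) (cross=-20.212)
θ=92°: ex = (C−B)/|BC| = (-0.6910,-0.7229); ey = (0.7229,-0.6910)
θ=92°: P = B + 0.88·ex + -1.15·ey = (-1.4743,1.1579)
θ=133°: B = A + 1.00·(cos133°, sin133°) = (-0.6820, 0.7314)
θ=133°: |BD| = 6.7219
θ=133°: circle(B,4.00) ∩ circle(D,9.00): a=-1.4740, h=3.7185
θ=133°:   candidates: C₊=(-1.7427,4.5882) cross=24.996; C₋=(-2.5518,-2.8047) cross=-24.996
θ=133°:   branch - wants cross < 0 → take C=(-2.5518,-2.8047) (cross=-24.996)
θ=133°: ex = (C−B)/|BC| = (-0.4675,-0.8840); ey = (0.8840,-0.4675)
θ=133°: P = B + 0.88·ex + -1.15·ey = (-2.1100,0.4910)

θ=92°: -1.47 1.16
θ=133°: -2.11 0.49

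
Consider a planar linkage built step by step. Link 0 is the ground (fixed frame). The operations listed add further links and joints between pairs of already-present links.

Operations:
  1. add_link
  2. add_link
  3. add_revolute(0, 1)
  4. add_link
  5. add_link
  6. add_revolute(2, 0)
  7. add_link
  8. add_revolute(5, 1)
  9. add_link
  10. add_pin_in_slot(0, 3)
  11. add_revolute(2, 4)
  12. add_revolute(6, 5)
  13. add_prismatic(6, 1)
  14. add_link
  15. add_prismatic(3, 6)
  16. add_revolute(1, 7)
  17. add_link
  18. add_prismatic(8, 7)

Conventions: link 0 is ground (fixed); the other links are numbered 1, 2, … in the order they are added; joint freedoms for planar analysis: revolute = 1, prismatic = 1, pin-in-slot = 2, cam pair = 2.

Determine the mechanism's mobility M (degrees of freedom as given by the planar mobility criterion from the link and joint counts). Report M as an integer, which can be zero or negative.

link 0 = ground. State L|J1|J2 = 1|0|0
+link1  2|0|0
+link2  3|0|0
R(0,1) f=1→J1  3|1|0
+link3  4|1|0
+link4  5|1|0
R(2,0) f=1→J1  5|2|0
+link5  6|2|0
R(5,1) f=1→J1  6|3|0
+link6  7|3|0
PS(0,3) f=2→J2  7|3|1
R(2,4) f=1→J1  7|4|1
R(6,5) f=1→J1  7|5|1
P(6,1) f=1→J1  7|6|1
+link7  8|6|1
P(3,6) f=1→J1  8|7|1
R(1,7) f=1→J1  8|8|1
+link8  9|8|1
P(8,7) f=1→J1  9|9|1
M = 3(9−1)−2·9−1 = 24−18−1 = 5

M = 5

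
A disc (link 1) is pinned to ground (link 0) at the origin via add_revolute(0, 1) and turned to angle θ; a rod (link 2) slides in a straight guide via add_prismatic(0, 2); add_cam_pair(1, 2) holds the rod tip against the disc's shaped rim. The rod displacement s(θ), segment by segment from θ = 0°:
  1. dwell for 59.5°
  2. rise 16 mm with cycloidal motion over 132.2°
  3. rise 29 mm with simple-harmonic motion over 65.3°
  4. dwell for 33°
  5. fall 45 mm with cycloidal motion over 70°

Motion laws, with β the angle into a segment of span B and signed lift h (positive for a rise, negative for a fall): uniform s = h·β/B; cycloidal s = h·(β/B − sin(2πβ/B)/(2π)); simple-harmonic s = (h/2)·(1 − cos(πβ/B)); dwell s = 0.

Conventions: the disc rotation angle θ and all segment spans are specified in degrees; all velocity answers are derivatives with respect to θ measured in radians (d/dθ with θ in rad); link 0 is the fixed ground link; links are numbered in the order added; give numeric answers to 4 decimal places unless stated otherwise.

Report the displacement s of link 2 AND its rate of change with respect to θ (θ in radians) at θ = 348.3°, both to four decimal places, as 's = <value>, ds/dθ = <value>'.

segment 1 (0° to 59.5°, dwell): s unchanged at 0.0000
segment 2 (59.5° to 191.7°, cycloidal, h = 16) is passed completely: s = 0.0000 + (16) = 16.0000
segment 3 (191.7° to 257°, simple-harmonic, h = 29) is passed completely: s = 16.0000 + (29) = 45.0000
segment 4 (257° to 290°, dwell): s unchanged at 45.0000
θ = 348.3° falls in segment 5 (290° to 360°, cycloidal, h = -45): β = 348.3 − 290 = 58.3°, B = 70°; Δs = -45·(0.8329 − sin(2π·0.8329)/(2π)) = -43.6917; s = 45.0000 − 43.6917 = 1.3083
velocity in seg [290°–360°] (cycloidal), θ in radians: β = 58.3° = 1.0175 rad, B = 70° = 1.2217 rad; ds/dθ = (h/B)(1 − cos(2πβ/B)) = ((-45)/1.2217)(1 − cos(2π·0.8329)) = -18.512022 mm/rad

s = 1.3083, ds/dθ = -18.5120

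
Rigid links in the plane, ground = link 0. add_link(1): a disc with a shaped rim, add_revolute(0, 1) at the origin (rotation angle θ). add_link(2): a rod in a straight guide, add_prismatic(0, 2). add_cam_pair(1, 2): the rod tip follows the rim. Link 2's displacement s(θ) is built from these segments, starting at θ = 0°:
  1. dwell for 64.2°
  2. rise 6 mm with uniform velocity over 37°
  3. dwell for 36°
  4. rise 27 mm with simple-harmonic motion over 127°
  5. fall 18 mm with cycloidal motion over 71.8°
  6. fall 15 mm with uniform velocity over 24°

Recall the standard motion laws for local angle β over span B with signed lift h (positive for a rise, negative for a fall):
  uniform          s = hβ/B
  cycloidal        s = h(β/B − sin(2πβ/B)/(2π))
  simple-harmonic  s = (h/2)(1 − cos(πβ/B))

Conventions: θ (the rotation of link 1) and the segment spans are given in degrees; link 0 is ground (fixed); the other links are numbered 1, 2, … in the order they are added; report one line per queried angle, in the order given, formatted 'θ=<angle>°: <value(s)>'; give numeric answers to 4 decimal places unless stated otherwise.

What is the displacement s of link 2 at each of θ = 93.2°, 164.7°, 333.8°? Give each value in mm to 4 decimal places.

segment 1 (0° to 64.2°, dwell): s unchanged at 0.0000
θ = 93.2° falls in segment 2 (64.2° to 101.2°, uniform, h = 6): β = 93.2 − 64.2 = 29°, B = 37°; Δs = 6·29/37 = 4.7027; s = 0.0000 + 4.7027 = 4.7027
segment 2 (64.2° to 101.2°, uniform, h = 6) is passed completely: s = 0.0000 + (6) = 6.0000
segment 3 (101.2° to 137.2°, dwell): s unchanged at 6.0000
θ = 164.7° falls in segment 4 (137.2° to 264.2°, simple-harmonic, h = 27): β = 164.7 − 137.2 = 27.5°, B = 127°; Δs = 27/2·(1 − cos(π·0.2165)) = 3.0050; s = 6.0000 + 3.0050 = 9.0050
segment 4 (137.2° to 264.2°, simple-harmonic, h = 27) is passed completely: s = 6.0000 + (27) = 33.0000
θ = 333.8° falls in segment 5 (264.2° to 336°, cycloidal, h = -18): β = 333.8 − 264.2 = 69.6°, B = 71.8°; Δs = -18·(0.9694 − sin(2π·0.9694)/(2π)) = -17.9966; s = 33.0000 − 17.9966 = 15.0034

θ=93.2°: 4.7027
θ=164.7°: 9.0050
θ=333.8°: 15.0034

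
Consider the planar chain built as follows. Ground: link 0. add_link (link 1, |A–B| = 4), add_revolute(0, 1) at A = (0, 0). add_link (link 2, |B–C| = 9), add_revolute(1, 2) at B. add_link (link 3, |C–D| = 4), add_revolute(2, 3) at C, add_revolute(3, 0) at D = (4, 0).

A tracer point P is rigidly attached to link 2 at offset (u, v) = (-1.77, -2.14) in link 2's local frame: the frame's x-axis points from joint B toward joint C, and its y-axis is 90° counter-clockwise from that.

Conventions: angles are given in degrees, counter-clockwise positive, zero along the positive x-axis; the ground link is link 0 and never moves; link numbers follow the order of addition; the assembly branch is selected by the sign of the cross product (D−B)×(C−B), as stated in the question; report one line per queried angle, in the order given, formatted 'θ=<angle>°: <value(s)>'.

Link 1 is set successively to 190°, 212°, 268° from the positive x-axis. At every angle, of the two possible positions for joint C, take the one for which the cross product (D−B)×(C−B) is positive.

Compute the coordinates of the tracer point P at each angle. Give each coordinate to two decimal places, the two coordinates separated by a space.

A=(0,0), D=(4.00,0)
θ=190°: B = A + 4.00·(cos190°, sin190°) = (-3.9392, -0.6946)
θ=190°: |BD| = 7.9696
θ=190°: circle(B,9.00) ∩ circle(D,4.00): a=8.0628, h=3.9989
θ=190°:   candidates: C₊=(3.7444,3.9918) cross=31.870; C₋=(4.4414,-3.9756) cross=-31.870
θ=190°:   branch + wants cross > 0 → take C=(3.7444,3.9918) (cross=31.870)
θ=190°: ex = (C−B)/|BC| = (0.8537,0.5207); ey = (-0.5207,0.8537)
θ=190°: P = B + -1.77·ex + -2.14·ey = (-4.3360,-3.4432)
θ=212°: B = A + 4.00·(cos212°, sin212°) = (-3.3922, -2.1197)
θ=212°: |BD| = 7.6901
θ=212°: circle(B,9.00) ∩ circle(D,4.00): a=8.0713, h=3.9818
θ=212°:   candidates: C₊=(3.2689,3.9326) cross=30.620; C₋=(5.4639,-3.7225) cross=-30.620
θ=212°:   branch + wants cross > 0 → take C=(3.2689,3.9326) (cross=30.620)
θ=212°: ex = (C−B)/|BC| = (0.7401,0.6725); ey = (-0.6725,0.7401)
θ=212°: P = B + -1.77·ex + -2.14·ey = (-3.2631,-4.8938)
θ=268°: B = A + 4.00·(cos268°, sin268°) = (-0.1396, -3.9976)
θ=268°: |BD| = 5.7547
θ=268°: circle(B,9.00) ∩ circle(D,4.00): a=8.5249, h=2.8855
θ=268°:   candidates: C₊=(3.9883,4.0000) cross=16.605; C₋=(7.9971,-0.1513) cross=-16.605
θ=268°:   branch + wants cross > 0 → take C=(3.9883,4.0000) (cross=16.605)
θ=268°: ex = (C−B)/|BC| = (0.4587,0.8886); ey = (-0.8886,0.4587)
θ=268°: P = B + -1.77·ex + -2.14·ey = (0.9502,-6.5519)

θ=190°: -4.34 -3.44
θ=212°: -3.26 -4.89
θ=268°: 0.95 -6.55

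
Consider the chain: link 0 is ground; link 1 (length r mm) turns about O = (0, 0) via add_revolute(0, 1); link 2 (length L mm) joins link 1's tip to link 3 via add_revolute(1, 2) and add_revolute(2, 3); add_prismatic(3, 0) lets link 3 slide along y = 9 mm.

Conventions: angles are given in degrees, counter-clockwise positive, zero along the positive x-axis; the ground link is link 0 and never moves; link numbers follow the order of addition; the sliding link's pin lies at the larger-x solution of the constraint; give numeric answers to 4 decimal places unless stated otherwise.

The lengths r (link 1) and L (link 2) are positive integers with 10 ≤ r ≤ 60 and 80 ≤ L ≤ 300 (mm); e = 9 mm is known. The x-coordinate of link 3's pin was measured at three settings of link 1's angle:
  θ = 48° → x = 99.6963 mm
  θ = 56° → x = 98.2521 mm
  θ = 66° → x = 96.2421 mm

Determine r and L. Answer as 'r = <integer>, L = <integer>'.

constraint per measurement: (x − r cos θ)² + (r sin θ − e)² = L²
subtracting the θ₁ and θ₂ equations cancels the r² and L² terms:
r = (x₁² − x₂²) / (2[(x₁cos θ₁ + e sin θ₁) − (x₂cos θ₂ + e sin θ₂)]) = 13.0004 → r = 13
L² = (x₁ − r cos θ₁)² + (r sin θ₁ − e)² = 8281.0004 → L = 91.0000 → L = 91
check at θ₃=66°: x = 96.2421 (printed 96.2421) ✓

r = 13, L = 91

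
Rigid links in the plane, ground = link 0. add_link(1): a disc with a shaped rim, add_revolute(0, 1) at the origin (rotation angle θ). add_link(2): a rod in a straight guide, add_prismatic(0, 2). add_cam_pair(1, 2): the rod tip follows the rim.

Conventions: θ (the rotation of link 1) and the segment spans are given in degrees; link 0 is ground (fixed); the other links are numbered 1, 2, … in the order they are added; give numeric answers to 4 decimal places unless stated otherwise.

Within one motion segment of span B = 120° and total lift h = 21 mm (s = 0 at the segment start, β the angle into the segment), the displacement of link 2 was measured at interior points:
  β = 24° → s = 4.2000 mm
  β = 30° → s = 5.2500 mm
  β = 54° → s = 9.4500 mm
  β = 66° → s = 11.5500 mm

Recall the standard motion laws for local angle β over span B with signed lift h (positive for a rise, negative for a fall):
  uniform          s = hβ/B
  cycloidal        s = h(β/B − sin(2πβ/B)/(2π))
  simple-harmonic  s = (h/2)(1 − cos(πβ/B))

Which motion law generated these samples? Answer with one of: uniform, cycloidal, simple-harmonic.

candidates at β/B = r: uniform s = h·r (linear in β); cycloidal s = h·(r − sin(2πr)/(2π)); simple-harmonic s = (h/2)(1 − cos(πr))
β=24°: printed 4.2000 | uniform 4.2000, cycloidal 1.0213, simple-harmonic 2.0053
β=30°: printed 5.2500 | uniform 5.2500, cycloidal 1.9077, simple-harmonic 3.0754
β=54°: printed 9.4500 | uniform 9.4500, cycloidal 8.4172, simple-harmonic 8.8574
β=66°: printed 11.5500 | uniform 11.5500, cycloidal 12.5828, simple-harmonic 12.1426
only one law matches every sample → uniform

uniform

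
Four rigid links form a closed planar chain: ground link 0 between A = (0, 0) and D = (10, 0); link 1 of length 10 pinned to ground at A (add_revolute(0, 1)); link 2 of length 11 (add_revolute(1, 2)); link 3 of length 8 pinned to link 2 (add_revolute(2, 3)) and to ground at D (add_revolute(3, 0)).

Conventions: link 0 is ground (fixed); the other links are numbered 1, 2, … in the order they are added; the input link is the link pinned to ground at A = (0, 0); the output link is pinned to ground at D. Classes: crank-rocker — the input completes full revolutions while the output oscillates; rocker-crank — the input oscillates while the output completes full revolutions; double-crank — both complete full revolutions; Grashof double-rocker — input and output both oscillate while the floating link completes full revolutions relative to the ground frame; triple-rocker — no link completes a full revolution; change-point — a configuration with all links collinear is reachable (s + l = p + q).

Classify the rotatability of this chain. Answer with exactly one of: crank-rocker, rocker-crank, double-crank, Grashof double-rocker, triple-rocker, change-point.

lengths: ground=10, input=10, coupler=11, output=8
sorted: s=8 (shortest), l=11 (longest), p+q=20
s + l = 19 vs p + q = 20
s + l < p + q (Grashof) with shortest = output link → rocker-crank

rocker-crank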